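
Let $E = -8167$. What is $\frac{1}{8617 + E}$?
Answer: $\frac{1}{450} \approx 0.0022222$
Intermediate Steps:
$\frac{1}{8617 + E} = \frac{1}{8617 - 8167} = \frac{1}{450}$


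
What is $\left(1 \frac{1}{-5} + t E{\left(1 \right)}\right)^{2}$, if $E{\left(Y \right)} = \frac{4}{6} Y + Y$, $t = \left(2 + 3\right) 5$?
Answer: $\frac{386884}{225} \approx 1719.5$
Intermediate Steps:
$t = 25$ ($t = 5 \cdot 5 = 25$)
$E{\left(Y \right)} = \frac{5 Y}{3}$ ($E{\left(Y \right)} = 4 \cdot \frac{1}{6} Y + Y = \frac{2 Y}{3} + Y = \frac{5 Y}{3}$)
$\left(1 \frac{1}{-5} + t E{\left(1 \right)}\right)^{2} = \left(1 \frac{1}{-5} + 25 \cdot \frac{5}{3} \cdot 1\right)^{2} = \left(1 \left(- \frac{1}{5}\right) + 25 \cdot \frac{5}{3}\right)^{2} = \left(- \frac{1}{5} + \frac{125}{3}\right)^{2} = \left(\frac{622}{15}\right)^{2} = \frac{386884}{225}$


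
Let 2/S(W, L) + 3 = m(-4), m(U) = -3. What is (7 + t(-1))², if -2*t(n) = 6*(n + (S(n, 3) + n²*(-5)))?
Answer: 676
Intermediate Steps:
S(W, L) = -⅓ (S(W, L) = 2/(-3 - 3) = 2/(-6) = 2*(-⅙) = -⅓)
t(n) = 1 - 3*n + 15*n² (t(n) = -3*(n + (-⅓ + n²*(-5))) = -3*(n + (-⅓ - 5*n²)) = -3*(-⅓ + n - 5*n²) = -(-2 - 30*n² + 6*n)/2 = 1 - 3*n + 15*n²)
(7 + t(-1))² = (7 + (1 - 3*(-1) + 15*(-1)²))² = (7 + (1 + 3 + 15*1))² = (7 + (1 + 3 + 15))² = (7 + 19)² = 26² = 676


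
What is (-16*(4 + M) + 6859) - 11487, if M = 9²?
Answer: -5988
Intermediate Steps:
M = 81
(-16*(4 + M) + 6859) - 11487 = (-16*(4 + 81) + 6859) - 11487 = (-16*85 + 6859) - 11487 = (-1360 + 6859) - 11487 = 5499 - 11487 = -5988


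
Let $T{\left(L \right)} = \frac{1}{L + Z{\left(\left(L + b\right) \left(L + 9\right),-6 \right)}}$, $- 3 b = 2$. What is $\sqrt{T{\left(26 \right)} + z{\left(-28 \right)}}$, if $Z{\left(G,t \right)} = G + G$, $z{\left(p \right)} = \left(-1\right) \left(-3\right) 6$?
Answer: $\frac{7 \sqrt{10704234}}{5398} \approx 4.2427$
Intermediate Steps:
$b = - \frac{2}{3}$ ($b = \left(- \frac{1}{3}\right) 2 = - \frac{2}{3} \approx -0.66667$)
$z{\left(p \right)} = 18$ ($z{\left(p \right)} = 3 \cdot 6 = 18$)
$Z{\left(G,t \right)} = 2 G$
$T{\left(L \right)} = \frac{1}{L + 2 \left(9 + L\right) \left(- \frac{2}{3} + L\right)}$ ($T{\left(L \right)} = \frac{1}{L + 2 \left(L - \frac{2}{3}\right) \left(L + 9\right)} = \frac{1}{L + 2 \left(- \frac{2}{3} + L\right) \left(9 + L\right)} = \frac{1}{L + 2 \left(9 + L\right) \left(- \frac{2}{3} + L\right)}$)
$\sqrt{T{\left(26 \right)} + z{\left(-28 \right)}} = \sqrt{\frac{3}{-36 + 6 \cdot 26^{2} + 53 \cdot 26} + 18} = \sqrt{\frac{3}{-36 + 6 \cdot 676 + 1378} + 18} = \sqrt{\frac{3}{-36 + 4056 + 1378} + 18} = \sqrt{\frac{3}{5398} + 18} = \sqrt{\frac{97167}{5398}} = \frac{7 \sqrt{10704234}}{5398}$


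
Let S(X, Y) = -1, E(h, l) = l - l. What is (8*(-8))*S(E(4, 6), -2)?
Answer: 64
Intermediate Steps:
E(h, l) = 0
(8*(-8))*S(E(4, 6), -2) = (8*(-8))*(-1) = -64*(-1) = 64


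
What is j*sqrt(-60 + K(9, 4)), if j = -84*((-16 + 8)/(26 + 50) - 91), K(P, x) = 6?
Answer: 436212*I*sqrt(6)/19 ≈ 56237.0*I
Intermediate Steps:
j = 145404/19 (j = -84*(-8/76 - 91) = -84*(-8*1/76 - 91) = -84*(-2/19 - 91) = -84*(-1731/19) = 145404/19 ≈ 7652.8)
j*sqrt(-60 + K(9, 4)) = 145404*sqrt(-60 + 6)/19 = 145404*sqrt(-54)/19 = 145404*(3*I*sqrt(6))/19 = 436212*I*sqrt(6)/19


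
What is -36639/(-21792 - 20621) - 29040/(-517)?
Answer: 113692353/1993411 ≈ 57.034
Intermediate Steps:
-36639/(-21792 - 20621) - 29040/(-517) = -36639/(-42413) - 29040*(-1/517) = -36639*(-1/42413) + 2640/47 = 36639/42413 + 2640/47 = 113692353/1993411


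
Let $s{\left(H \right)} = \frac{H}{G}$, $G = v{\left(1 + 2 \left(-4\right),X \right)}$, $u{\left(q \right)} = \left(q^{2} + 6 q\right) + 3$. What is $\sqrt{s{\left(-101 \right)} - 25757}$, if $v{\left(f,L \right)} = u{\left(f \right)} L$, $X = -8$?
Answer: $\frac{i \sqrt{10302295}}{20} \approx 160.49 i$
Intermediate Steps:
$u{\left(q \right)} = 3 + q^{2} + 6 q$
$v{\left(f,L \right)} = L \left(3 + f^{2} + 6 f\right)$ ($v{\left(f,L \right)} = \left(3 + f^{2} + 6 f\right) L = L \left(3 + f^{2} + 6 f\right)$)
$G = -80$ ($G = - 8 \left(3 + \left(1 + 2 \left(-4\right)\right)^{2} + 6 \left(1 + 2 \left(-4\right)\right)\right) = - 8 \left(3 + \left(1 - 8\right)^{2} + 6 \left(1 - 8\right)\right) = - 8 \left(3 + \left(-7\right)^{2} + 6 \left(-7\right)\right) = - 8 \left(3 + 49 - 42\right) = \left(-8\right) 10 = -80$)
$s{\left(H \right)} = - \frac{H}{80}$ ($s{\left(H \right)} = \frac{H}{-80} = H \left(- \frac{1}{80}\right) = - \frac{H}{80}$)
$\sqrt{s{\left(-101 \right)} - 25757} = \sqrt{\left(- \frac{1}{80}\right) \left(-101\right) - 25757} = \sqrt{\frac{101}{80} - 25757} = \sqrt{- \frac{2060459}{80}} = \frac{i \sqrt{10302295}}{20}$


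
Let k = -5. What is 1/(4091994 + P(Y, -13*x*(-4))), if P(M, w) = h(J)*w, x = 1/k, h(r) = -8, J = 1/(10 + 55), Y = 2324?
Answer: 5/20460386 ≈ 2.4437e-7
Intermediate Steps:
J = 1/65 ≈ 0.015385
x = -1/5 (x = 1/(-5) = -1/5 ≈ -0.20000)
P(M, w) = -8*w
1/(4091994 + P(Y, -13*x*(-4))) = 1/(4091994 - 8*(-13*(-1/5))*(-4)) = 1/(4091994 - 104*(-4)/5) = 1/(4091994 - 8*(-52/5)) = 1/(4091994 + 416/5) = 1/(20460386/5) = 5/20460386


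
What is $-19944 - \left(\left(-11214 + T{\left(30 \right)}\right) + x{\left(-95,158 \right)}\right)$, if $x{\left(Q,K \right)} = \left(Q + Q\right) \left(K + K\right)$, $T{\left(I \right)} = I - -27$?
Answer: $51253$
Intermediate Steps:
$T{\left(I \right)} = 27 + I$ ($T{\left(I \right)} = I + 27 = 27 + I$)
$x{\left(Q,K \right)} = 4 K Q$ ($x{\left(Q,K \right)} = 2 Q 2 K = 4 K Q$)
$-19944 - \left(\left(-11214 + T{\left(30 \right)}\right) + x{\left(-95,158 \right)}\right) = -19944 - \left(\left(-11214 + \left(27 + 30\right)\right) + 4 \cdot 158 \left(-95\right)\right) = -19944 - \left(\left(-11214 + 57\right) - 60040\right) = -19944 - \left(-11157 - 60040\right) = -19944 - -71197 = -19944 + 71197 = 51253$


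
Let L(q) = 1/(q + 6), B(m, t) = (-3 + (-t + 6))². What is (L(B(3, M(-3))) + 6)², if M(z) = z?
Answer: 64009/1764 ≈ 36.286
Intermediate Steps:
B(m, t) = (3 - t)² (B(m, t) = (-3 + (6 - t))² = (3 - t)²)
L(q) = 1/(6 + q)
(L(B(3, M(-3))) + 6)² = (1/(6 + (-3 - 3)²) + 6)² = (1/(6 + (-6)²) + 6)² = (1/(6 + 36) + 6)² = (1/42 + 6)² = (253/42)² = 64009/1764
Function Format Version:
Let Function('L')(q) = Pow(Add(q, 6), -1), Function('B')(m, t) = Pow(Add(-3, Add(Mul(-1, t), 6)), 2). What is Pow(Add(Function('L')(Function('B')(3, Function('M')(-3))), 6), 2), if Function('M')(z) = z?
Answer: Rational(64009, 1764) ≈ 36.286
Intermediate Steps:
Function('B')(m, t) = Pow(Add(3, Mul(-1, t)), 2) (Function('B')(m, t) = Pow(Add(-3, Add(6, Mul(-1, t))), 2) = Pow(Add(3, Mul(-1, t)), 2))
Function('L')(q) = Pow(Add(6, q), -1)
Pow(Add(Function('L')(Function('B')(3, Function('M')(-3))), 6), 2) = Pow(Add(Pow(Add(6, Pow(Add(-3, -3), 2)), -1), 6), 2) = Pow(Add(Pow(Add(6, Pow(-6, 2)), -1), 6), 2) = Pow(Add(Pow(Add(6, 36), -1), 6), 2) = Pow(Add(Pow(42, -1), 6), 2) = Pow(Add(Rational(1, 42), 6), 2) = Pow(Rational(253, 42), 2) = Rational(64009, 1764)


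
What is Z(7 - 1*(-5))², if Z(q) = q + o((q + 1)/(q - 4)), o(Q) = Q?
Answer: 11881/64 ≈ 185.64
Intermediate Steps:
Z(q) = q + (1 + q)/(-4 + q) (Z(q) = q + (q + 1)/(q - 4) = q + (1 + q)/(-4 + q))
Z(7 - 1*(-5))² = ((1 + (7 - 1*(-5)) + (7 - 1*(-5))*(-4 + (7 - 1*(-5))))/(-4 + (7 - 1*(-5))))² = ((1 + (7 + 5) + (7 + 5)*(-4 + (7 + 5)))/(-4 + (7 + 5)))² = ((1 + 12 + 12*(-4 + 12))/(-4 + 12))² = ((1 + 12 + 12*8)/8)² = ((1 + 12 + 96)/8)² = ((⅛)*109)² = (109/8)² = 11881/64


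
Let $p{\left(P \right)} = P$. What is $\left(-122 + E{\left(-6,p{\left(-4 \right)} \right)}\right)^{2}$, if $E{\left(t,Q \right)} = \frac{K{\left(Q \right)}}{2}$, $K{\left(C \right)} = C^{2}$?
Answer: $12996$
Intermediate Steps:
$E{\left(t,Q \right)} = \frac{Q^{2}}{2}$
$\left(-122 + E{\left(-6,p{\left(-4 \right)} \right)}\right)^{2} = \left(-122 + \frac{\left(-4\right)^{2}}{2}\right)^{2} = \left(-122 + \frac{1}{2} \cdot 16\right)^{2} = \left(-122 + 8\right)^{2} = \left(-114\right)^{2} = 12996$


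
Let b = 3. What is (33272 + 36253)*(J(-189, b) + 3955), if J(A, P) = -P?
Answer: 274762800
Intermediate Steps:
(33272 + 36253)*(J(-189, b) + 3955) = (33272 + 36253)*(-1*3 + 3955) = 69525*(-3 + 3955) = 69525*3952 = 274762800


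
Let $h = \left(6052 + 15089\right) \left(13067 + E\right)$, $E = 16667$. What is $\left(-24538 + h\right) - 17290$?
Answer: $628564666$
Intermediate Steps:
$h = 628606494$ ($h = \left(6052 + 15089\right) \left(13067 + 16667\right) = 21141 \cdot 29734 = 628606494$)
$\left(-24538 + h\right) - 17290 = \left(-24538 + 628606494\right) - 17290 = 628581956 - 17290 = 628564666$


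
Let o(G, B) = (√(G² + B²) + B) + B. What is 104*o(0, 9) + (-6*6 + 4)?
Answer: 2776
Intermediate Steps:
o(G, B) = √(B² + G²) + 2*B (o(G, B) = (√(B² + G²) + B) + B = (B + √(B² + G²)) + B = √(B² + G²) + 2*B)
104*o(0, 9) + (-6*6 + 4) = 104*(√(9² + 0²) + 2*9) + (-6*6 + 4) = 104*(√(81 + 0) + 18) + (-36 + 4) = 104*(√81 + 18) - 32 = 104*(9 + 18) - 32 = 104*27 - 32 = 2808 - 32 = 2776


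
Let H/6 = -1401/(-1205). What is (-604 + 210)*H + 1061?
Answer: -2033459/1205 ≈ -1687.5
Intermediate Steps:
H = 8406/1205 (H = 6*(-1401/(-1205)) = 6*(-1401*(-1/1205)) = 6*(1401/1205) = 8406/1205 ≈ 6.9759)
(-604 + 210)*H + 1061 = (-604 + 210)*(8406/1205) + 1061 = -394*8406/1205 + 1061 = -3311964/1205 + 1061 = -2033459/1205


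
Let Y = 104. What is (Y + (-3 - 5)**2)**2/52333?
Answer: 28224/52333 ≈ 0.53932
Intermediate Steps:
(Y + (-3 - 5)**2)**2/52333 = (104 + (-3 - 5)**2)**2/52333 = (104 + (-8)**2)**2*(1/52333) = (104 + 64)**2*(1/52333) = 168**2*(1/52333) = 28224*(1/52333) = 28224/52333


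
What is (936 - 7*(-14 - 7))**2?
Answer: 1172889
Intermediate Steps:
(936 - 7*(-14 - 7))**2 = (936 - 7*(-21))**2 = (936 + 147)**2 = 1083**2 = 1172889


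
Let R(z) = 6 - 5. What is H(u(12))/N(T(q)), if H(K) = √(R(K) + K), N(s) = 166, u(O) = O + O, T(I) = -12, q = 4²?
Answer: 5/166 ≈ 0.030120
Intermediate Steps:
q = 16
R(z) = 1
u(O) = 2*O
H(K) = √(1 + K)
H(u(12))/N(T(q)) = √(1 + 2*12)/166 = √(1 + 24)*(1/166) = √25*(1/166) = 5*(1/166) = 5/166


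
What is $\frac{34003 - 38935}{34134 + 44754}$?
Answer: $- \frac{411}{6574} \approx -0.062519$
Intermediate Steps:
$\frac{34003 - 38935}{34134 + 44754} = \frac{34003 - 38935}{78888} = \left(-4932\right) \frac{1}{78888} = - \frac{411}{6574}$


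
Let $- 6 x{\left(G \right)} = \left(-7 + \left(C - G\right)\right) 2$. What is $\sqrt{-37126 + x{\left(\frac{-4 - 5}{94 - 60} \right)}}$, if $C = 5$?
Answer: $\frac{i \sqrt{386252886}}{102} \approx 192.68 i$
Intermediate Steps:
$x{\left(G \right)} = \frac{2}{3} + \frac{G}{3}$ ($x{\left(G \right)} = - \frac{\left(-7 - \left(-5 + G\right)\right) 2}{6} = - \frac{\left(-2 - G\right) 2}{6} = - \frac{-4 - 2 G}{6} = \frac{2}{3} + \frac{G}{3}$)
$\sqrt{-37126 + x{\left(\frac{-4 - 5}{94 - 60} \right)}} = \sqrt{-37126 + \left(\frac{2}{3} + \frac{\left(-4 - 5\right) \frac{1}{94 - 60}}{3}\right)} = \sqrt{-37126 + \left(\frac{2}{3} + \frac{\left(-9\right) \frac{1}{94 - 60}}{3}\right)} = \sqrt{-37126 + \left(\frac{2}{3} + \frac{\left(-9\right) \frac{1}{34}}{3}\right)} = \sqrt{-37126 + \left(\frac{2}{3} + \frac{1}{3} \left(- \frac{9}{34}\right)\right)} = \sqrt{-37126 + \left(\frac{2}{3} - \frac{3}{34}\right)} = \sqrt{-37126 + \frac{59}{102}} = \sqrt{- \frac{3786793}{102}} = \frac{i \sqrt{386252886}}{102}$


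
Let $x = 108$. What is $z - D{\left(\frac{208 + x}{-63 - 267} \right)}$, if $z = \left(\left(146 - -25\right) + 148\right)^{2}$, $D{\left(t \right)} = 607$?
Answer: $101154$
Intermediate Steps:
$z = 101761$ ($z = \left(\left(146 + 25\right) + 148\right)^{2} = \left(171 + 148\right)^{2} = 319^{2} = 101761$)
$z - D{\left(\frac{208 + x}{-63 - 267} \right)} = 101761 - 607 = 101154$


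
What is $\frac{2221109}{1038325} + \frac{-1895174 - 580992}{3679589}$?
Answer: $\frac{5601703182251}{3820609248425} \approx 1.4662$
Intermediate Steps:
$\frac{2221109}{1038325} + \frac{-1895174 - 580992}{3679589} = 2221109 \cdot \frac{1}{1038325} - \frac{2476166}{3679589} = \frac{2221109}{1038325} - \frac{2476166}{3679589} = \frac{5601703182251}{3820609248425}$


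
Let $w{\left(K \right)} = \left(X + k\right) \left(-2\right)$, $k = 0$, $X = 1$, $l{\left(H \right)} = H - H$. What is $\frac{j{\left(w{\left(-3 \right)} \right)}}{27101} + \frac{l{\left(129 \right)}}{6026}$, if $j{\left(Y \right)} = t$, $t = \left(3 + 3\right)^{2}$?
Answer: $\frac{36}{27101} \approx 0.0013284$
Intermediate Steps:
$l{\left(H \right)} = 0$
$w{\left(K \right)} = -2$ ($w{\left(K \right)} = \left(1 + 0\right) \left(-2\right) = 1 \left(-2\right) = -2$)
$t = 36$ ($t = 6^{2} = 36$)
$j{\left(Y \right)} = 36$
$\frac{j{\left(w{\left(-3 \right)} \right)}}{27101} + \frac{l{\left(129 \right)}}{6026} = \frac{36}{27101} + \frac{0}{6026} = 36 \cdot \frac{1}{27101} + 0 \cdot \frac{1}{6026} = \frac{36}{27101} + 0 = \frac{36}{27101}$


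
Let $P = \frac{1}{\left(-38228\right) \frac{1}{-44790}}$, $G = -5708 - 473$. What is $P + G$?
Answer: $- \frac{118121239}{19114} \approx -6179.8$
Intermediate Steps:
$G = -6181$
$P = \frac{22395}{19114}$ ($P = \frac{1}{\left(-38228\right) \left(- \frac{1}{44790}\right)} = \frac{1}{\frac{19114}{22395}} = \frac{22395}{19114} \approx 1.1717$)
$P + G = \frac{22395}{19114} - 6181 = - \frac{118121239}{19114}$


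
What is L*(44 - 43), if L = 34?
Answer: 34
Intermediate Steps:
L*(44 - 43) = 34*(44 - 43) = 34*1 = 34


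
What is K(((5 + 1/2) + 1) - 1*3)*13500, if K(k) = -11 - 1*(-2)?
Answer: -121500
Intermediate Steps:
K(k) = -9 (K(k) = -11 + 2 = -9)
K(((5 + 1/2) + 1) - 1*3)*13500 = -9*13500 = -121500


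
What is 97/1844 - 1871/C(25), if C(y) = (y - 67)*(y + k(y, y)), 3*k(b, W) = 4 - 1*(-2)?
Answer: 1780061/1045548 ≈ 1.7025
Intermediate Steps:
k(b, W) = 2 (k(b, W) = (4 - 1*(-2))/3 = (4 + 2)/3 = (⅓)*6 = 2)
C(y) = (-67 + y)*(2 + y) (C(y) = (y - 67)*(y + 2) = (-67 + y)*(2 + y))
97/1844 - 1871/C(25) = 97/1844 - 1871/(-134 + 25² - 65*25) = 97*(1/1844) - 1871/(-134 + 625 - 1625) = 97/1844 - 1871/(-1134) = 97/1844 - 1871*(-1/1134) = 97/1844 + 1871/1134 = 1780061/1045548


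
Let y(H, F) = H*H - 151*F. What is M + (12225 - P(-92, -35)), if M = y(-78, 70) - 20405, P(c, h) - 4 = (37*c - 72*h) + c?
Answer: -11694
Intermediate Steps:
y(H, F) = H² - 151*F
P(c, h) = 4 - 72*h + 38*c (P(c, h) = 4 + ((37*c - 72*h) + c) = 4 + ((-72*h + 37*c) + c) = 4 + (-72*h + 38*c) = 4 - 72*h + 38*c)
M = -24891 (M = ((-78)² - 151*70) - 20405 = (6084 - 10570) - 20405 = -4486 - 20405 = -24891)
M + (12225 - P(-92, -35)) = -24891 + (12225 - (4 - 72*(-35) + 38*(-92))) = -24891 + (12225 - (4 + 2520 - 3496)) = -24891 + (12225 - 1*(-972)) = -24891 + (12225 + 972) = -24891 + 13197 = -11694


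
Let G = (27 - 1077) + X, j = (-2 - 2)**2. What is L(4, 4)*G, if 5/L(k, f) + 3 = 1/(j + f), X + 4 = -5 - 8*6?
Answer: 110700/59 ≈ 1876.3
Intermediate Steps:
j = 16 (j = (-4)**2 = 16)
X = -57 (X = -4 + (-5 - 8*6) = -4 + (-5 - 48) = -4 - 53 = -57)
G = -1107 (G = (27 - 1077) - 57 = -1050 - 57 = -1107)
L(k, f) = 5/(-3 + 1/(16 + f))
L(4, 4)*G = (5*(-16 - 1*4)/(47 + 3*4))*(-1107) = (5*(-16 - 4)/(47 + 12))*(-1107) = (5*(-20)/59)*(-1107) = (5*(1/59)*(-20))*(-1107) = -100/59*(-1107) = 110700/59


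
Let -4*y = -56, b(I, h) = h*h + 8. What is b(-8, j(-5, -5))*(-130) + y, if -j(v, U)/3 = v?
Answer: -30276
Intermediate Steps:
j(v, U) = -3*v
b(I, h) = 8 + h² (b(I, h) = h² + 8 = 8 + h²)
y = 14 (y = -¼*(-56) = 14)
b(-8, j(-5, -5))*(-130) + y = (8 + (-3*(-5))²)*(-130) + 14 = (8 + 15²)*(-130) + 14 = (8 + 225)*(-130) + 14 = 233*(-130) + 14 = -30290 + 14 = -30276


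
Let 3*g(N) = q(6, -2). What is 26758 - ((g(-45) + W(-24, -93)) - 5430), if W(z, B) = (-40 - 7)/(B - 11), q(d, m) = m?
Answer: 10042723/312 ≈ 32188.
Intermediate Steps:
g(N) = -2/3 (g(N) = (1/3)*(-2) = -2/3)
W(z, B) = -47/(-11 + B)
26758 - ((g(-45) + W(-24, -93)) - 5430) = 26758 - ((-2/3 - 47/(-11 - 93)) - 5430) = 26758 - ((-2/3 - 47/(-104)) - 5430) = 26758 - ((-2/3 - 47*(-1/104)) - 5430) = 26758 - ((-2/3 + 47/104) - 5430) = 26758 - (-67/312 - 5430) = 26758 - 1*(-1694227/312) = 26758 + 1694227/312 = 10042723/312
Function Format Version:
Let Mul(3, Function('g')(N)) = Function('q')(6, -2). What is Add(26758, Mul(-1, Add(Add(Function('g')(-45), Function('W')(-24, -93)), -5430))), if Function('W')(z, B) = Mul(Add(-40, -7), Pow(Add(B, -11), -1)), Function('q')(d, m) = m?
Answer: Rational(10042723, 312) ≈ 32188.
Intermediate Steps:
Function('g')(N) = Rational(-2, 3) (Function('g')(N) = Mul(Rational(1, 3), -2) = Rational(-2, 3))
Function('W')(z, B) = Mul(-47, Pow(Add(-11, B), -1))
Add(26758, Mul(-1, Add(Add(Function('g')(-45), Function('W')(-24, -93)), -5430))) = Add(26758, Mul(-1, Add(Add(Rational(-2, 3), Mul(-47, Pow(Add(-11, -93), -1))), -5430))) = Add(26758, Mul(-1, Add(Add(Rational(-2, 3), Mul(-47, Pow(-104, -1))), -5430))) = Add(26758, Mul(-1, Add(Add(Rational(-2, 3), Mul(-47, Rational(-1, 104))), -5430))) = Add(26758, Mul(-1, Add(Add(Rational(-2, 3), Rational(47, 104)), -5430))) = Add(26758, Mul(-1, Add(Rational(-67, 312), -5430))) = Add(26758, Mul(-1, Rational(-1694227, 312))) = Add(26758, Rational(1694227, 312)) = Rational(10042723, 312)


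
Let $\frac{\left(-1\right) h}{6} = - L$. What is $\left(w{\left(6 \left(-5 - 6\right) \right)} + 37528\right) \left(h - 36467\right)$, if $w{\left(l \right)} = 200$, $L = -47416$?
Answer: $-12109292064$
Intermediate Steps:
$h = -284496$ ($h = - 6 \left(\left(-1\right) \left(-47416\right)\right) = \left(-6\right) 47416 = -284496$)
$\left(w{\left(6 \left(-5 - 6\right) \right)} + 37528\right) \left(h - 36467\right) = \left(200 + 37528\right) \left(-284496 - 36467\right) = 37728 \left(-320963\right) = -12109292064$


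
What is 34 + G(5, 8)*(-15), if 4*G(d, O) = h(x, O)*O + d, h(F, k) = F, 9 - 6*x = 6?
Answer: 1/4 ≈ 0.25000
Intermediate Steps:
x = 1/2 (x = 3/2 - 1/6*6 = 3/2 - 1 = 1/2 ≈ 0.50000)
G(d, O) = d/4 + O/8 (G(d, O) = (O/2 + d)/4 = (d + O/2)/4 = d/4 + O/8)
34 + G(5, 8)*(-15) = 34 + ((1/4)*5 + (1/8)*8)*(-15) = 34 + (5/4 + 1)*(-15) = 34 + (9/4)*(-15) = 34 - 135/4 = 1/4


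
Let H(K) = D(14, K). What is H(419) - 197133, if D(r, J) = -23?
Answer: -197156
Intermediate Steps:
H(K) = -23
H(419) - 197133 = -23 - 197133 = -197156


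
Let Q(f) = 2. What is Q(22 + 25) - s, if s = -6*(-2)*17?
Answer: -202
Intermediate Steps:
s = 204 (s = 12*17 = 204)
Q(22 + 25) - s = 2 - 1*204 = 2 - 204 = -202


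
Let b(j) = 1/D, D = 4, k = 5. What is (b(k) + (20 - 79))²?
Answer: 55225/16 ≈ 3451.6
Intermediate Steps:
b(j) = ¼ (b(j) = 1/4 = ¼)
(b(k) + (20 - 79))² = (¼ + (20 - 79))² = (¼ - 59)² = (-235/4)² = 55225/16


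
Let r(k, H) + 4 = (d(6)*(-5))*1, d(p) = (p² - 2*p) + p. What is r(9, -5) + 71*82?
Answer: 5668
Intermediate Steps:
d(p) = p² - p
r(k, H) = -154 (r(k, H) = -4 + ((6*(-1 + 6))*(-5))*1 = -4 + ((6*5)*(-5))*1 = -4 + (30*(-5))*1 = -4 - 150*1 = -4 - 150 = -154)
r(9, -5) + 71*82 = -154 + 71*82 = -154 + 5822 = 5668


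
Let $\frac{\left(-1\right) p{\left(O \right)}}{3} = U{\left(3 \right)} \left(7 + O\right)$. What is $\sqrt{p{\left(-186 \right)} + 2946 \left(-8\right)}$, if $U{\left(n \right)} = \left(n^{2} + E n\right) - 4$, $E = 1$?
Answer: $2 i \sqrt{4818} \approx 138.82 i$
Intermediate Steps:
$U{\left(n \right)} = -4 + n + n^{2}$ ($U{\left(n \right)} = \left(n^{2} + 1 n\right) - 4 = \left(n^{2} + n\right) - 4 = \left(n + n^{2}\right) - 4 = -4 + n + n^{2}$)
$p{\left(O \right)} = -168 - 24 O$ ($p{\left(O \right)} = - 3 \left(-4 + 3 + 3^{2}\right) \left(7 + O\right) = - 3 \left(-4 + 3 + 9\right) \left(7 + O\right) = - 3 \cdot 8 \left(7 + O\right) = - 3 \left(56 + 8 O\right) = -168 - 24 O$)
$\sqrt{p{\left(-186 \right)} + 2946 \left(-8\right)} = \sqrt{\left(-168 - -4464\right) + 2946 \left(-8\right)} = \sqrt{\left(-168 + 4464\right) - 23568} = \sqrt{4296 - 23568} = \sqrt{-19272} = 2 i \sqrt{4818}$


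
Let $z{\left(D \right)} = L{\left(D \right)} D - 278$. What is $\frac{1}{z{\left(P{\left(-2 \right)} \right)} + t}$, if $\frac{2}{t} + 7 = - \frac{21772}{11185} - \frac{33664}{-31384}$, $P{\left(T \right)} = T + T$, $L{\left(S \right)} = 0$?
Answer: $- \frac{345496361}{96135745868} \approx -0.0035938$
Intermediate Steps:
$P{\left(T \right)} = 2 T$
$z{\left(D \right)} = -278$ ($z{\left(D \right)} = 0 D - 278 = 0 - 278 = -278$)
$t = - \frac{87757510}{345496361}$ ($t = \frac{2}{-7 - \left(- \frac{4208}{3923} + \frac{21772}{11185}\right)} = \frac{2}{-7 - \frac{38345076}{43878755}} = \frac{2}{- \frac{345496361}{43878755}} = 2 \left(- \frac{43878755}{345496361}\right) = - \frac{87757510}{345496361} \approx -0.254$)
$\frac{1}{z{\left(P{\left(-2 \right)} \right)} + t} = \frac{1}{-278 - \frac{87757510}{345496361}} = \frac{1}{- \frac{96135745868}{345496361}} = - \frac{345496361}{96135745868}$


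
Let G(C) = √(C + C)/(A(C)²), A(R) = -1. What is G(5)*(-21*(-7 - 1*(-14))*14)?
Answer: -2058*√10 ≈ -6508.0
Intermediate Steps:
G(C) = √2*√C (G(C) = √(C + C)/((-1)²) = √(2*C)/1 = (√2*√C)*1 = √2*√C)
G(5)*(-21*(-7 - 1*(-14))*14) = (√2*√5)*(-21*(-7 - 1*(-14))*14) = √10*(-21*(-7 + 14)*14) = √10*(-21*7*14) = √10*(-147*14) = √10*(-2058) = -2058*√10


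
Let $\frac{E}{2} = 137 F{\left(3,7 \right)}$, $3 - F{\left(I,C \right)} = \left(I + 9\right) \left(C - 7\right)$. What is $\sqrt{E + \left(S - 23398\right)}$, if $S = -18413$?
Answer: $i \sqrt{40989} \approx 202.46 i$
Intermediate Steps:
$F{\left(I,C \right)} = 3 - \left(-7 + C\right) \left(9 + I\right)$ ($F{\left(I,C \right)} = 3 - \left(I + 9\right) \left(C - 7\right) = 3 - \left(9 + I\right) \left(-7 + C\right) = 3 - \left(-7 + C\right) \left(9 + I\right)$)
$E = 822$ ($E = 2 \cdot 137 \left(66 - 63 + 7 \cdot 3 - 7 \cdot 3\right) = 2 \cdot 137 \left(66 - 63 + 21 - 21\right) = 2 \cdot 137 \cdot 3 = 2 \cdot 411 = 822$)
$\sqrt{E + \left(S - 23398\right)} = \sqrt{822 - 41811} = \sqrt{-40989} = i \sqrt{40989}$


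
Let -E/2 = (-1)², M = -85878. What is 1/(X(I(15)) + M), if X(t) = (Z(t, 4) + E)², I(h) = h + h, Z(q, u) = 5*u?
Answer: -1/85554 ≈ -1.1689e-5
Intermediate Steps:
E = -2 (E = -2*(-1)² = -2*1 = -2)
I(h) = 2*h
X(t) = 324 (X(t) = (5*4 - 2)² = (20 - 2)² = 18² = 324)
1/(X(I(15)) + M) = 1/(324 - 85878) = 1/(-85554) = -1/85554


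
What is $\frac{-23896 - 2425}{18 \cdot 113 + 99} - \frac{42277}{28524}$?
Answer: $- \frac{280319015}{20280564} \approx -13.822$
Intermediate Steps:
$\frac{-23896 - 2425}{18 \cdot 113 + 99} - \frac{42277}{28524} = \frac{-23896 - 2425}{2034 + 99} - \frac{42277}{28524} = - \frac{26321}{2133} - \frac{42277}{28524} = - \frac{280319015}{20280564}$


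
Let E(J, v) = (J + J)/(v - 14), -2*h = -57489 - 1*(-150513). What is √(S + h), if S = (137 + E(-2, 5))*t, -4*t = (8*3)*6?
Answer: 2*I*√12865 ≈ 226.85*I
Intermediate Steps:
t = -36 (t = -8*3*6/4 = -6*6 = -¼*144 = -36)
h = -46512 (h = -(-57489 - 1*(-150513))/2 = -(-57489 + 150513)/2 = -½*93024 = -46512)
E(J, v) = 2*J/(-14 + v) (E(J, v) = (2*J)/(-14 + v) = 2*J/(-14 + v))
S = -4948 (S = (137 + 2*(-2)/(-14 + 5))*(-36) = (137 + 2*(-2)/(-9))*(-36) = (137 + 2*(-2)*(-⅑))*(-36) = (137 + 4/9)*(-36) = (1237/9)*(-36) = -4948)
√(S + h) = √(-4948 - 46512) = √(-51460) = 2*I*√12865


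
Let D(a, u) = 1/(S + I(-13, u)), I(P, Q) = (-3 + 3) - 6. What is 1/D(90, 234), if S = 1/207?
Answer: -1241/207 ≈ -5.9952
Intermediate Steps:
I(P, Q) = -6 (I(P, Q) = 0 - 6 = -6)
S = 1/207 ≈ 0.0048309
D(a, u) = -207/1241 (D(a, u) = 1/(1/207 - 6) = 1/(-1241/207) = -207/1241)
1/D(90, 234) = 1/(-207/1241) = -1241/207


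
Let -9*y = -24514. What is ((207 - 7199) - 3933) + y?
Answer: -73811/9 ≈ -8201.2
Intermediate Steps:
y = 24514/9 (y = -⅑*(-24514) = 24514/9 ≈ 2723.8)
((207 - 7199) - 3933) + y = ((207 - 7199) - 3933) + 24514/9 = (-6992 - 3933) + 24514/9 = -10925 + 24514/9 = -73811/9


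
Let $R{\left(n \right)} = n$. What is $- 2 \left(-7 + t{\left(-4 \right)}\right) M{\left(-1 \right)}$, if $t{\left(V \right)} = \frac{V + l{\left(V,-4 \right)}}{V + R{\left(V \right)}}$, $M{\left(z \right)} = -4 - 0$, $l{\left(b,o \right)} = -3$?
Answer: $-49$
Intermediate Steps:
$M{\left(z \right)} = -4$ ($M{\left(z \right)} = -4 + 0 = -4$)
$t{\left(V \right)} = \frac{-3 + V}{2 V}$ ($t{\left(V \right)} = \frac{V - 3}{V + V} = \frac{-3 + V}{2 V}$)
$- 2 \left(-7 + t{\left(-4 \right)}\right) M{\left(-1 \right)} = - 2 \left(-7 + \frac{-3 - 4}{2 \left(-4\right)}\right) \left(-4\right) = - 2 \left(-7 + \frac{1}{2} \left(- \frac{1}{4}\right) \left(-7\right)\right) \left(-4\right) = - 2 \left(-7 + \frac{7}{8}\right) \left(-4\right) = \left(-2\right) \left(- \frac{49}{8}\right) \left(-4\right) = \frac{49}{4} \left(-4\right) = -49$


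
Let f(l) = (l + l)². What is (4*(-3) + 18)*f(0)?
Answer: 0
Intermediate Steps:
f(l) = 4*l² (f(l) = (2*l)² = 4*l²)
(4*(-3) + 18)*f(0) = (4*(-3) + 18)*(4*0²) = (-12 + 18)*(4*0) = 6*0 = 0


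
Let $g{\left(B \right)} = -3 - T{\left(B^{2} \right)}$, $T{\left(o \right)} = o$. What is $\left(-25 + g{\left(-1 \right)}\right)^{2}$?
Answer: $841$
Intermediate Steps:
$g{\left(B \right)} = -3 - B^{2}$
$\left(-25 + g{\left(-1 \right)}\right)^{2} = \left(-25 - 4\right)^{2} = \left(-29\right)^{2} = 841$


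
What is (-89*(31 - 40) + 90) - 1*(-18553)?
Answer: 19444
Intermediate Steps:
(-89*(31 - 40) + 90) - 1*(-18553) = (-89*(-9) + 90) + 18553 = (801 + 90) + 18553 = 891 + 18553 = 19444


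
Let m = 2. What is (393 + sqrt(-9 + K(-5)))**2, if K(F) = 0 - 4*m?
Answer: (393 + I*sqrt(17))**2 ≈ 1.5443e+5 + 3241.0*I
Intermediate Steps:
K(F) = -8 (K(F) = 0 - 4*2 = 0 - 8 = -8)
(393 + sqrt(-9 + K(-5)))**2 = (393 + sqrt(-9 - 8))**2 = (393 + sqrt(-17))**2 = (393 + I*sqrt(17))**2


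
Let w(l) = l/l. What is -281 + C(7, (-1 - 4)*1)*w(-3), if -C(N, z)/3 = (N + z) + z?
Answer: -272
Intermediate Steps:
w(l) = 1
C(N, z) = -6*z - 3*N (C(N, z) = -3*((N + z) + z) = -3*(N + 2*z) = -6*z - 3*N)
-281 + C(7, (-1 - 4)*1)*w(-3) = -281 + (-6*(-1 - 4) - 3*7)*1 = -281 + (-(-30) - 21)*1 = -281 + (-6*(-5) - 21)*1 = -281 + (30 - 21)*1 = -281 + 9*1 = -281 + 9 = -272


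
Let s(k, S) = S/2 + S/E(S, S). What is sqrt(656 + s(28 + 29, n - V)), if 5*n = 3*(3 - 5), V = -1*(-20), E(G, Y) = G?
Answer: 4*sqrt(1010)/5 ≈ 25.424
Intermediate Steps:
V = 20
n = -6/5 (n = (3*(3 - 5))/5 = (3*(-2))/5 = (1/5)*(-6) = -6/5 ≈ -1.2000)
s(k, S) = 1 + S/2 (s(k, S) = S/2 + S/S = S*(1/2) + 1 = S/2 + 1 = 1 + S/2)
sqrt(656 + s(28 + 29, n - V)) = sqrt(656 + (1 + (-6/5 - 1*20)/2)) = sqrt(656 + (1 + (-6/5 - 20)/2)) = sqrt(656 + (1 + (1/2)*(-106/5))) = sqrt(656 + (1 - 53/5)) = sqrt(656 - 48/5) = sqrt(3232/5) = 4*sqrt(1010)/5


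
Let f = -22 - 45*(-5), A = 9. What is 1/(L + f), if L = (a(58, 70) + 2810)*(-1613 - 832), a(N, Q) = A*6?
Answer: -1/7002277 ≈ -1.4281e-7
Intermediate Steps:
a(N, Q) = 54 (a(N, Q) = 9*6 = 54)
L = -7002480 (L = (54 + 2810)*(-1613 - 832) = 2864*(-2445) = -7002480)
f = 203 (f = -22 + 225 = 203)
1/(L + f) = 1/(-7002480 + 203) = 1/(-7002277) = -1/7002277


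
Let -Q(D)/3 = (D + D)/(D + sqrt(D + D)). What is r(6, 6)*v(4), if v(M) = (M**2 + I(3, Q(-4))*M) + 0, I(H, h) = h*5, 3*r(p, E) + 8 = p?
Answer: 128/3 + 80*I*sqrt(2)/3 ≈ 42.667 + 37.712*I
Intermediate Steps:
r(p, E) = -8/3 + p/3
Q(D) = -6*D/(D + sqrt(2)*sqrt(D)) (Q(D) = -3*(D + D)/(D + sqrt(D + D)) = -3*2*D/(D + sqrt(2*D)) = -3*2*D/(D + sqrt(2)*sqrt(D)) = -6*D/(D + sqrt(2)*sqrt(D)))
I(H, h) = 5*h
v(M) = M**2 + 120*M/(-4 + 2*I*sqrt(2)) (v(M) = (M**2 + (5*(-6*(-4)/(-4 + sqrt(2)*sqrt(-4))))*M) + 0 = (M**2 + (5*(-6*(-4)/(-4 + sqrt(2)*(2*I))))*M) + 0 = (M**2 + (5*(-6*(-4)/(-4 + 2*I*sqrt(2))))*M) + 0 = (M**2 + (5*(24/(-4 + 2*I*sqrt(2))))*M) + 0 = (M**2 + (120/(-4 + 2*I*sqrt(2)))*M) + 0 = (M**2 + 120*M/(-4 + 2*I*sqrt(2))) + 0 = M**2 + 120*M/(-4 + 2*I*sqrt(2)))
r(6, 6)*v(4) = (-8/3 + (1/3)*6)*(4**2 - 20*4 - 10*I*4*sqrt(2)) = (-8/3 + 2)*(16 - 80 - 40*I*sqrt(2)) = -2*(-64 - 40*I*sqrt(2))/3 = 128/3 + 80*I*sqrt(2)/3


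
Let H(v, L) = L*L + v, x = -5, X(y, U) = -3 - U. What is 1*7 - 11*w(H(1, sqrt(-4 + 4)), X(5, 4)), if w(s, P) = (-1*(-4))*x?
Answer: 227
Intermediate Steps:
H(v, L) = v + L**2 (H(v, L) = L**2 + v = v + L**2)
w(s, P) = -20 (w(s, P) = -1*(-4)*(-5) = 4*(-5) = -20)
1*7 - 11*w(H(1, sqrt(-4 + 4)), X(5, 4)) = 1*7 - 11*(-20) = 7 + 220 = 227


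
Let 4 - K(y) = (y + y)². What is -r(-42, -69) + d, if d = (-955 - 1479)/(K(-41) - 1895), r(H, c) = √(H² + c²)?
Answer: 2434/8615 - 15*√29 ≈ -80.495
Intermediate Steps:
K(y) = 4 - 4*y² (K(y) = 4 - (y + y)² = 4 - (2*y)² = 4 - 4*y²)
d = 2434/8615 (d = (-955 - 1479)/((4 - 4*(-41)²) - 1895) = -2434/((4 - 4*1681) - 1895) = -2434/((4 - 6724) - 1895) = -2434/(-6720 - 1895) = -2434/(-8615) = -2434*(-1/8615) = 2434/8615 ≈ 0.28253)
-r(-42, -69) + d = -√((-42)² + (-69)²) + 2434/8615 = -√(1764 + 4761) + 2434/8615 = -√6525 + 2434/8615 = -15*√29 + 2434/8615 = 2434/8615 - 15*√29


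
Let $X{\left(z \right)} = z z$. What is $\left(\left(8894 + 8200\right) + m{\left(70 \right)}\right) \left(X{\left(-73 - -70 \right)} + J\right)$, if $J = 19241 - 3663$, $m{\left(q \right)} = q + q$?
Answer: $268626358$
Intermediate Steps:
$X{\left(z \right)} = z^{2}$
$m{\left(q \right)} = 2 q$
$J = 15578$
$\left(\left(8894 + 8200\right) + m{\left(70 \right)}\right) \left(X{\left(-73 - -70 \right)} + J\right) = \left(\left(8894 + 8200\right) + 2 \cdot 70\right) \left(\left(-73 - -70\right)^{2} + 15578\right) = \left(17094 + 140\right) \left(\left(-73 + 70\right)^{2} + 15578\right) = 17234 \left(\left(-3\right)^{2} + 15578\right) = 17234 \left(9 + 15578\right) = 17234 \cdot 15587 = 268626358$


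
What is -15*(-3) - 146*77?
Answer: -11197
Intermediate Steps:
-15*(-3) - 146*77 = 45 - 11242 = -11197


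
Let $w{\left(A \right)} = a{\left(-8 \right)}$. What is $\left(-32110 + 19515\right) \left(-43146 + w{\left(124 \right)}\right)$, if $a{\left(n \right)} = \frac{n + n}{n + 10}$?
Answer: $543524630$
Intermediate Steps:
$a{\left(n \right)} = \frac{2 n}{10 + n}$
$w{\left(A \right)} = -8$ ($w{\left(A \right)} = 2 \left(-8\right) \frac{1}{10 - 8} = 2 \left(-8\right) \frac{1}{2} = -8$)
$\left(-32110 + 19515\right) \left(-43146 + w{\left(124 \right)}\right) = \left(-32110 + 19515\right) \left(-43146 - 8\right) = \left(-12595\right) \left(-43154\right) = 543524630$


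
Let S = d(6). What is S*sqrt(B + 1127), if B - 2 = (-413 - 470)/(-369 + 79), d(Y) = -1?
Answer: -9*sqrt(1175370)/290 ≈ -33.646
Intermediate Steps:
B = 1463/290 (B = 2 + (-413 - 470)/(-369 + 79) = 2 - 883/(-290) = 2 - 883*(-1/290) = 2 + 883/290 = 1463/290 ≈ 5.0448)
S = -1
S*sqrt(B + 1127) = -sqrt(1463/290 + 1127) = -sqrt(328293/290) = -9*sqrt(1175370)/290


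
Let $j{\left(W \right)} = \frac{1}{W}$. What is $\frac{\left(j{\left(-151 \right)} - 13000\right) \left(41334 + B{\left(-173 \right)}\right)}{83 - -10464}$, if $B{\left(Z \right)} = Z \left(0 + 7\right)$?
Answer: $- \frac{78761489123}{1592597} \approx -49455.0$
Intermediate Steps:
$B{\left(Z \right)} = 7 Z$ ($B{\left(Z \right)} = Z 7 = 7 Z$)
$\frac{\left(j{\left(-151 \right)} - 13000\right) \left(41334 + B{\left(-173 \right)}\right)}{83 - -10464} = \frac{\left(\frac{1}{-151} - 13000\right) \left(41334 + 7 \left(-173\right)\right)}{83 - -10464} = \frac{\left(- \frac{1}{151} - 13000\right) \left(41334 - 1211\right)}{83 + 10464} = \frac{\left(- \frac{1963001}{151}\right) 40123}{10547} = \left(- \frac{78761489123}{151}\right) \frac{1}{10547} = - \frac{78761489123}{1592597}$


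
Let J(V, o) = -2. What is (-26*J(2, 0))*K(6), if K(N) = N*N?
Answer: 1872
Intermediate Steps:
K(N) = N²
(-26*J(2, 0))*K(6) = -26*(-2)*6² = 52*36 = 1872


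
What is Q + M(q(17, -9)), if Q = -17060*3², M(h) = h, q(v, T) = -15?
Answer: -153555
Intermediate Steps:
Q = -153540 (Q = -17060*9 = -153540)
Q + M(q(17, -9)) = -153540 - 15 = -153555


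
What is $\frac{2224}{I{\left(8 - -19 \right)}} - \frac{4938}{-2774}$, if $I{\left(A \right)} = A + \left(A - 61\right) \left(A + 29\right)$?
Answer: $\frac{1549625}{2603399} \approx 0.59523$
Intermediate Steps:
$I{\left(A \right)} = A + \left(-61 + A\right) \left(29 + A\right)$
$\frac{2224}{I{\left(8 - -19 \right)}} - \frac{4938}{-2774} = \frac{2224}{-1769 + \left(8 - -19\right)^{2} - 31 \left(8 - -19\right)} - \frac{4938}{-2774} = \frac{2224}{-1769 + \left(8 + 19\right)^{2} - 31 \left(8 + 19\right)} - - \frac{2469}{1387} = \frac{2224}{-1769 + 27^{2} - 837} + \frac{2469}{1387} = \frac{2224}{-1769 + 729 - 837} + \frac{2469}{1387} = \frac{2224}{-1877} + \frac{2469}{1387} = 2224 \left(- \frac{1}{1877}\right) + \frac{2469}{1387} = - \frac{2224}{1877} + \frac{2469}{1387} = \frac{1549625}{2603399}$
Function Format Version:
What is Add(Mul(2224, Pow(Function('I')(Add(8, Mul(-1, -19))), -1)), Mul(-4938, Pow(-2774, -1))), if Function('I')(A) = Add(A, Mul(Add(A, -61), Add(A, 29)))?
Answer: Rational(1549625, 2603399) ≈ 0.59523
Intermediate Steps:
Function('I')(A) = Add(A, Mul(Add(-61, A), Add(29, A)))
Add(Mul(2224, Pow(Function('I')(Add(8, Mul(-1, -19))), -1)), Mul(-4938, Pow(-2774, -1))) = Add(Mul(2224, Pow(Add(-1769, Pow(Add(8, Mul(-1, -19)), 2), Mul(-31, Add(8, Mul(-1, -19)))), -1)), Mul(-4938, Pow(-2774, -1))) = Add(Mul(2224, Pow(Add(-1769, Pow(Add(8, 19), 2), Mul(-31, Add(8, 19))), -1)), Mul(-4938, Rational(-1, 2774))) = Add(Mul(2224, Pow(Add(-1769, Pow(27, 2), Mul(-31, 27)), -1)), Rational(2469, 1387)) = Add(Mul(2224, Pow(Add(-1769, 729, -837), -1)), Rational(2469, 1387)) = Add(Mul(2224, Pow(-1877, -1)), Rational(2469, 1387)) = Add(Mul(2224, Rational(-1, 1877)), Rational(2469, 1387)) = Add(Rational(-2224, 1877), Rational(2469, 1387)) = Rational(1549625, 2603399)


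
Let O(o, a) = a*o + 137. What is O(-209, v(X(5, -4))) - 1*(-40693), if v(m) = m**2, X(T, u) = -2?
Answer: 39994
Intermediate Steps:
O(o, a) = 137 + a*o
O(-209, v(X(5, -4))) - 1*(-40693) = (137 + (-2)**2*(-209)) - 1*(-40693) = (137 + 4*(-209)) + 40693 = (137 - 836) + 40693 = -699 + 40693 = 39994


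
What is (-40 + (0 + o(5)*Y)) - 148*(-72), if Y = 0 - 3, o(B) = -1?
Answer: 10619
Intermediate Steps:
Y = -3
(-40 + (0 + o(5)*Y)) - 148*(-72) = (-40 + (0 - 1*(-3))) - 148*(-72) = (-40 + (0 + 3)) + 10656 = (-40 + 3) + 10656 = -37 + 10656 = 10619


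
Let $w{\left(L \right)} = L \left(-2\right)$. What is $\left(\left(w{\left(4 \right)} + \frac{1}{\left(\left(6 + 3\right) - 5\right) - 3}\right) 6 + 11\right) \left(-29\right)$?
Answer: $899$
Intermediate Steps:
$w{\left(L \right)} = - 2 L$
$\left(\left(w{\left(4 \right)} + \frac{1}{\left(\left(6 + 3\right) - 5\right) - 3}\right) 6 + 11\right) \left(-29\right) = \left(\left(\left(-2\right) 4 + \frac{1}{\left(\left(6 + 3\right) - 5\right) - 3}\right) 6 + 11\right) \left(-29\right) = \left(\left(-8 + \frac{1}{\left(9 - 5\right) - 3}\right) 6 + 11\right) \left(-29\right) = \left(\left(-8 + \frac{1}{4 - 3}\right) 6 + 11\right) \left(-29\right) = \left(\left(-8 + 1^{-1}\right) 6 + 11\right) \left(-29\right) = \left(\left(-8 + 1\right) 6 + 11\right) \left(-29\right) = \left(\left(-7\right) 6 + 11\right) \left(-29\right) = \left(-42 + 11\right) \left(-29\right) = \left(-31\right) \left(-29\right) = 899$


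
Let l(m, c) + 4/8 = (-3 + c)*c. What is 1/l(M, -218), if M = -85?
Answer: 2/96355 ≈ 2.0757e-5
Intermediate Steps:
l(m, c) = -½ + c*(-3 + c) (l(m, c) = -½ + (-3 + c)*c = -½ + c*(-3 + c))
1/l(M, -218) = 1/(-½ + (-218)² - 3*(-218)) = 1/(-½ + 47524 + 654) = 1/(96355/2) = 2/96355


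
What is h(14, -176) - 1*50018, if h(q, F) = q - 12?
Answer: -50016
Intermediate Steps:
h(q, F) = -12 + q
h(14, -176) - 1*50018 = (-12 + 14) - 1*50018 = 2 - 50018 = -50016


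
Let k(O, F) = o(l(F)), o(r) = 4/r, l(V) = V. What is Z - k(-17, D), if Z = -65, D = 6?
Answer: -197/3 ≈ -65.667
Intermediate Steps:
k(O, F) = 4/F
Z - k(-17, D) = -65 - 4/6 = -65 - 1*⅔ = -65 - ⅔ = -197/3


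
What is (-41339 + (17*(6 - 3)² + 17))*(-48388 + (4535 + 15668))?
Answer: 1160348265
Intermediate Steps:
(-41339 + (17*(6 - 3)² + 17))*(-48388 + (4535 + 15668)) = (-41339 + (17*3² + 17))*(-48388 + 20203) = (-41339 + (17*9 + 17))*(-28185) = (-41339 + (153 + 17))*(-28185) = (-41339 + 170)*(-28185) = -41169*(-28185) = 1160348265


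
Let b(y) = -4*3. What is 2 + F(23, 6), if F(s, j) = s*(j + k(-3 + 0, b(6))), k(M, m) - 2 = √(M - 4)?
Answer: 186 + 23*I*√7 ≈ 186.0 + 60.852*I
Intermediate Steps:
b(y) = -12
k(M, m) = 2 + √(-4 + M) (k(M, m) = 2 + √(M - 4) = 2 + √(-4 + M))
F(s, j) = s*(2 + j + I*√7) (F(s, j) = s*(j + (2 + √(-4 + (-3 + 0)))) = s*(j + (2 + √(-4 - 3))) = s*(j + (2 + √(-7))) = s*(j + (2 + I*√7)) = s*(2 + j + I*√7))
2 + F(23, 6) = 2 + 23*(2 + 6 + I*√7) = 2 + 23*(8 + I*√7) = 2 + (184 + 23*I*√7) = 186 + 23*I*√7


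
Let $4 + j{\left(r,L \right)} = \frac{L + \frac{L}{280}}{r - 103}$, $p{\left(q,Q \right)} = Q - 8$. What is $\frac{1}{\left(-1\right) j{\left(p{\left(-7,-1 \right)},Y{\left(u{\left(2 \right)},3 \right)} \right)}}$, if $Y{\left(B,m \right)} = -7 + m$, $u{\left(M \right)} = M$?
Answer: $\frac{7840}{31079} \approx 0.25226$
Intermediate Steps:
$p{\left(q,Q \right)} = -8 + Q$ ($p{\left(q,Q \right)} = Q - 8 = -8 + Q$)
$j{\left(r,L \right)} = -4 + \frac{281 L}{280 \left(-103 + r\right)}$ ($j{\left(r,L \right)} = -4 + \frac{L + \frac{L}{280}}{r - 103} = -4 + \frac{L + L \frac{1}{280}}{-103 + r} = -4 + \frac{L + \frac{L}{280}}{-103 + r} = -4 + \frac{\frac{281}{280} L}{-103 + r} = -4 + \frac{281 L}{280 \left(-103 + r\right)}$)
$\frac{1}{\left(-1\right) j{\left(p{\left(-7,-1 \right)},Y{\left(u{\left(2 \right)},3 \right)} \right)}} = \frac{1}{\left(-1\right) \frac{115360 - 1120 \left(-8 - 1\right) + 281 \left(-7 + 3\right)}{280 \left(-103 - 9\right)}} = \frac{1}{\left(-1\right) \frac{115360 - -10080 + 281 \left(-4\right)}{280 \left(-103 - 9\right)}} = \frac{1}{\left(-1\right) \frac{115360 + 10080 - 1124}{280 \left(-112\right)}} = \frac{1}{\left(-1\right) \frac{1}{280} \left(- \frac{1}{112}\right) 124316} = \frac{1}{\left(-1\right) \left(- \frac{31079}{7840}\right)} = \frac{1}{\frac{31079}{7840}} = \frac{7840}{31079}$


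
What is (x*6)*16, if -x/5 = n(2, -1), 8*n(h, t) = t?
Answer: 60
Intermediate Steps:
n(h, t) = t/8
x = 5/8 (x = -5*(-1)/8 = -5*(-⅛) = 5/8 ≈ 0.62500)
(x*6)*16 = ((5/8)*6)*16 = (15/4)*16 = 60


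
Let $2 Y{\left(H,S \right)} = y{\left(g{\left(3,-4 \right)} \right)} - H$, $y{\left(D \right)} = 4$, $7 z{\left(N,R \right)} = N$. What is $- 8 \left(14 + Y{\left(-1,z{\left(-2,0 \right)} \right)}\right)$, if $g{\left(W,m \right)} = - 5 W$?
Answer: $-132$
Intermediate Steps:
$z{\left(N,R \right)} = \frac{N}{7}$
$Y{\left(H,S \right)} = 2 - \frac{H}{2}$ ($Y{\left(H,S \right)} = \frac{4 - H}{2} = 2 - \frac{H}{2}$)
$- 8 \left(14 + Y{\left(-1,z{\left(-2,0 \right)} \right)}\right) = - 8 \left(14 + \left(2 - - \frac{1}{2}\right)\right) = - 8 \left(14 + \left(2 + \frac{1}{2}\right)\right) = - 8 \left(14 + \frac{5}{2}\right) = \left(-8\right) \frac{33}{2} = -132$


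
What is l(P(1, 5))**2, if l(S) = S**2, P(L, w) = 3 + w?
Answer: 4096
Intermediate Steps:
l(P(1, 5))**2 = ((3 + 5)**2)**2 = (8**2)**2 = 64**2 = 4096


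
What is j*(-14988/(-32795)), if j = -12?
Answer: -179856/32795 ≈ -5.4843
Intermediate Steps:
j*(-14988/(-32795)) = -(-179856)/(-32795) = -(-179856)*(-1)/32795 = -12*14988/32795 = -179856/32795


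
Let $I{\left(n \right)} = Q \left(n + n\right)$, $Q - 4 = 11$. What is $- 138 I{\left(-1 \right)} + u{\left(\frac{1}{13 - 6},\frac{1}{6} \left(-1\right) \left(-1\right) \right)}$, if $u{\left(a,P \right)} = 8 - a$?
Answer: $\frac{29035}{7} \approx 4147.9$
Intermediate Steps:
$Q = 15$ ($Q = 4 + 11 = 15$)
$I{\left(n \right)} = 30 n$ ($I{\left(n \right)} = 15 \left(n + n\right) = 15 \cdot 2 n = 30 n$)
$- 138 I{\left(-1 \right)} + u{\left(\frac{1}{13 - 6},\frac{1}{6} \left(-1\right) \left(-1\right) \right)} = - 138 \cdot 30 \left(-1\right) + \left(8 - \frac{1}{13 - 6}\right) = \left(-138\right) \left(-30\right) + \left(8 - \frac{1}{7}\right) = 4140 + \left(8 - \frac{1}{7}\right) = 4140 + \frac{55}{7} = \frac{29035}{7}$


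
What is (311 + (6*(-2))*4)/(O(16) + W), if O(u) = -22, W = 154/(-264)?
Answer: -3156/271 ≈ -11.646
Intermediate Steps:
W = -7/12 (W = 154*(-1/264) = -7/12 ≈ -0.58333)
(311 + (6*(-2))*4)/(O(16) + W) = (311 + (6*(-2))*4)/(-22 - 7/12) = (311 - 12*4)/(-271/12) = (311 - 48)*(-12/271) = 263*(-12/271) = -3156/271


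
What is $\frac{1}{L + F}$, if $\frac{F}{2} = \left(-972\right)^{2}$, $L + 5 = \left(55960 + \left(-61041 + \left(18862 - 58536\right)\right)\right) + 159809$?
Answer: $\frac{1}{2004617} \approx 4.9885 \cdot 10^{-7}$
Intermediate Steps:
$L = 115049$ ($L = -5 + \left(\left(55960 + \left(-61041 + \left(18862 - 58536\right)\right)\right) + 159809\right) = -5 + \left(\left(55960 - 100715\right) + 159809\right) = -5 + \left(-44755 + 159809\right) = -5 + 115054 = 115049$)
$F = 1889568$ ($F = 2 \left(-972\right)^{2} = 2 \cdot 944784 = 1889568$)
$\frac{1}{L + F} = \frac{1}{115049 + 1889568} = \frac{1}{2004617}$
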